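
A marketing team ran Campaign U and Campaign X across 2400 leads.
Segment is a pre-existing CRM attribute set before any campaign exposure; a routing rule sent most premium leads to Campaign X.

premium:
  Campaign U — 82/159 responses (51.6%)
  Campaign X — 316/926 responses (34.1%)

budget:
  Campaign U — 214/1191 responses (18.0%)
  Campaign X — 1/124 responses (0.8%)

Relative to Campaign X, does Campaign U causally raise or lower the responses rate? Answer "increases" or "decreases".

increases

The stratified and pooled comparisons disagree (Campaign U wins within each customer segment; Campaign X wins overall), so the answer turns on the causal role of customer segment.
The imbalance in customer segment arose from how leads were allocated, not from anything the campaign did; and customer segment independently affects the outcome. The pooled gap is confounded — condition on customer segment.
Within each level — premium: 51.6% vs 34.1%; budget: 18.0% vs 0.8% — Campaign U is higher every time.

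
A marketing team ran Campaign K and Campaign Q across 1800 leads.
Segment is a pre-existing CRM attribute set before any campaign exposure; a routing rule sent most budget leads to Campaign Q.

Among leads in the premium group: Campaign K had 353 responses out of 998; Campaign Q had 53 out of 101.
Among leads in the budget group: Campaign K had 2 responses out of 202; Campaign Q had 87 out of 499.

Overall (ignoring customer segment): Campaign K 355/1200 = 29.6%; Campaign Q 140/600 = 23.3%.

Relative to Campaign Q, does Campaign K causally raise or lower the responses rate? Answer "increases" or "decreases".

decreases

The stratified and pooled comparisons disagree (Campaign Q wins within each customer segment; Campaign K wins overall), so the answer turns on the causal role of customer segment.
Customer segment satisfies the back-door criterion: it is not a descendant of the campaign, and it blocks the spurious path from campaign to outcome. Adjusting for it (i.e., using the within-customer segment rates) gives the causal effect.
Within each level — premium: 35.4% vs 52.5%; budget: 1.0% vs 17.4% — Campaign Q is higher every time.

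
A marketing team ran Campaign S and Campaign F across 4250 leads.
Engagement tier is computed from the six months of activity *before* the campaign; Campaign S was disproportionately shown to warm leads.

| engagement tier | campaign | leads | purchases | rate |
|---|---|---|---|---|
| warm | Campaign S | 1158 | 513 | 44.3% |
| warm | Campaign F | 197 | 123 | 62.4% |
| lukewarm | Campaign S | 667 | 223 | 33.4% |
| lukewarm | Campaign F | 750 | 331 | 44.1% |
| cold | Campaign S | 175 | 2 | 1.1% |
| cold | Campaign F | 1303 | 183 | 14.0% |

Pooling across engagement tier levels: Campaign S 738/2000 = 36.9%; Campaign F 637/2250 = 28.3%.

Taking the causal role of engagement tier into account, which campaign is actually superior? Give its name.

Campaign F

Within every engagement tier level Campaign F has the higher rate, yet pooled Campaign S does — Simpson's reversal.
Engagement tier differs across campaigns for reasons unrelated to any effect of the campaign itself, and it separately predicts the outcome — a classic confounder. We must compare within engagement tier levels.
Within each level — warm: 44.3% vs 62.4%; lukewarm: 33.4% vs 44.1%; cold: 1.1% vs 14.0% — Campaign F is higher every time.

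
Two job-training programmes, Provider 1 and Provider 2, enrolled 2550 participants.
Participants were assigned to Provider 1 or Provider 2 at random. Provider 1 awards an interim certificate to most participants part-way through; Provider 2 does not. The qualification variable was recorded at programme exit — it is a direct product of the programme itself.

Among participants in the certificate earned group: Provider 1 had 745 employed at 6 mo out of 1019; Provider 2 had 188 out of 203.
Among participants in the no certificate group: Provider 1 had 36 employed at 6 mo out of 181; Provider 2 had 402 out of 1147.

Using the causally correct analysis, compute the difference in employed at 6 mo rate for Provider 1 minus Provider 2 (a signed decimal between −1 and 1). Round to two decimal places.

The stratified and pooled comparisons disagree (Provider 2 wins within each qualification attained during the programme; Provider 1 wins overall), so the answer turns on the causal role of qualification attained during the programme.
Stratifying would compare programmes among participants the programmes themselves sorted into qualification attained during the programme groups — a form of selection on an intermediate. The unconditioned pooled rates give the total causal effect.
The causal difference is the pooled difference: 0.651 − 0.437 = +0.214.

+0.21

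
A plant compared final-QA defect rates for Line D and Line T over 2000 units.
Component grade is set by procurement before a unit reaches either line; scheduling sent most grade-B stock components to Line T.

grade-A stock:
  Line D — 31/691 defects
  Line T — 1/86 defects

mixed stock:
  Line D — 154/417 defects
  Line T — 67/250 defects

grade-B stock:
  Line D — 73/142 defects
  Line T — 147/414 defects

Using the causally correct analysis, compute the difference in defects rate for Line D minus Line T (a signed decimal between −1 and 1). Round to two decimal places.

+0.09

Within every component grade level Line T has the lower rate, yet pooled Line D does — Simpson's reversal.
The imbalance in component grade arose from how units were allocated, not from anything the line did; and component grade independently affects the outcome. The pooled gap is confounded — condition on component grade.
Adjusting over the population distribution of component grade: 0.389·(0.045−0.012) + 0.334·(0.369−0.268) + 0.278·(0.514−0.355) = +0.091.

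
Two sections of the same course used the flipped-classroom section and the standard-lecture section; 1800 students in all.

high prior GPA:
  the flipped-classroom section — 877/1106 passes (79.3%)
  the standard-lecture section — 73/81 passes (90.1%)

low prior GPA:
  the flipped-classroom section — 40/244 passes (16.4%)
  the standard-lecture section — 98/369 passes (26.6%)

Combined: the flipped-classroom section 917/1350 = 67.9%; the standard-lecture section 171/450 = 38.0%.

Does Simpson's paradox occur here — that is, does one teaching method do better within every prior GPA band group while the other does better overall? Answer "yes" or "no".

Within each prior GPA band level (high prior GPA 79.3% vs 90.1%; low prior GPA 16.4% vs 26.6%), the standard-lecture section has the higher rate every time. Pooled: 67.9% vs 38.0% — the flipped-classroom section has the higher rate overall. The two comparisons disagree.

yes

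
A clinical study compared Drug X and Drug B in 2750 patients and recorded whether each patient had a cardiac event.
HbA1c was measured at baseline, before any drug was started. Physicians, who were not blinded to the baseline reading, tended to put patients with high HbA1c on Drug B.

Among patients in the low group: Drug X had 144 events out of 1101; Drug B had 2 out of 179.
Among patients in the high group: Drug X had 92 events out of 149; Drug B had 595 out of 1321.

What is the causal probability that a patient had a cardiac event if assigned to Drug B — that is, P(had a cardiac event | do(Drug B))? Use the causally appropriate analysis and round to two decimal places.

0.25

Here HbA1c is a common cause — it drives both which drug a case falls under and the outcome. The crude comparison mixes populations; the stratum-specific rates are the causally relevant ones.
Standardising Drug B to the population HbA1c mix: 0.465·2/179 + 0.535·595/1321 = 0.246.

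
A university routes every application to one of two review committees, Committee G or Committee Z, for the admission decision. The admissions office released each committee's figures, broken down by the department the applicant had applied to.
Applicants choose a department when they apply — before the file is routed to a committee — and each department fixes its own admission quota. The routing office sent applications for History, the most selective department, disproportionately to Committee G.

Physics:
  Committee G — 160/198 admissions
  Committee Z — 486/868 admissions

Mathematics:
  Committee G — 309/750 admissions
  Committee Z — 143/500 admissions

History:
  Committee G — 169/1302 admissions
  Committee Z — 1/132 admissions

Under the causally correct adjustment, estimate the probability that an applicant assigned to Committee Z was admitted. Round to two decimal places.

The stratified and pooled comparisons disagree (Committee G wins within each department; Committee Z wins overall), so the answer turns on the causal role of department.
Department differs across review committees for reasons unrelated to any effect of the review committee itself, and it separately predicts the outcome — a classic confounder. We must compare within department levels.
Standardising Committee Z to the population department mix: 0.284·486/868 + 0.333·143/500 + 0.382·1/132 = 0.257.

0.26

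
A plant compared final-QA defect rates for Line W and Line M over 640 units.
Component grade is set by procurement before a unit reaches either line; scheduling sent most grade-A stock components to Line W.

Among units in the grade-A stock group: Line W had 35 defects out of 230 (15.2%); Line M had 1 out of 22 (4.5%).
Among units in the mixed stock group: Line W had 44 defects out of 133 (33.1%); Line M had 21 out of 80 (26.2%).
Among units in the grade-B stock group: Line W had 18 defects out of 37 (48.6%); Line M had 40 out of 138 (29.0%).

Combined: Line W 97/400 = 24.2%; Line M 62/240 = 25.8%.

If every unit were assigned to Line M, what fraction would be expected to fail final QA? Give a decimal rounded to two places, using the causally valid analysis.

Line M is lower inside every component grade stratum but Line W is lower in aggregate. Whether to stratify depends on how component grade relates to the line.
The imbalance in component grade arose from how units were allocated, not from anything the line did; and component grade independently affects the outcome. The pooled gap is confounded — condition on component grade.
Standardising Line M to the population component grade mix: 0.394·1/22 + 0.333·21/80 + 0.273·40/138 = 0.185.

0.18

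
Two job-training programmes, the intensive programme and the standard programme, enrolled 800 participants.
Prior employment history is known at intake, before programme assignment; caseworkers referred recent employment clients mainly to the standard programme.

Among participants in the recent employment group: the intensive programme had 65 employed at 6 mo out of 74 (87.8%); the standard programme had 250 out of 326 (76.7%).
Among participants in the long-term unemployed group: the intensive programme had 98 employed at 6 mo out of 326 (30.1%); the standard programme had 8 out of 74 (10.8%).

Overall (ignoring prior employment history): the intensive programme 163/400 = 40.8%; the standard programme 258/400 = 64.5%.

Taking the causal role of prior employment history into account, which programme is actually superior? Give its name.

the intensive programme

The prior employment history-specific comparison favours the intensive programme throughout, but the pooled figures favour the standard programme. The question is whether to condition on prior employment history.
Prior employment history satisfies the back-door criterion: it is not a descendant of the programme, and it blocks the spurious path from programme to outcome. Adjusting for it (i.e., using the within-prior employment history rates) gives the causal effect.
Within each level — recent employment: 87.8% vs 76.7%; long-term unemployed: 30.1% vs 10.8% — the intensive programme is higher every time.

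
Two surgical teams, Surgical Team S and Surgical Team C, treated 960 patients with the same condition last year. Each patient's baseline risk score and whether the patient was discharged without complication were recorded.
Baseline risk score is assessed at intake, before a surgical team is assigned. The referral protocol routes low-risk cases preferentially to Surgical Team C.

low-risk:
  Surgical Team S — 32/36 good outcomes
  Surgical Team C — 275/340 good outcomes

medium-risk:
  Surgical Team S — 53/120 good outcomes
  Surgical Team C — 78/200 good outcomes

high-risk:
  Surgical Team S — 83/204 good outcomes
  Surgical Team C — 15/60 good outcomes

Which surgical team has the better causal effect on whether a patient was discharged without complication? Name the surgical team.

Surgical Team S

The imbalance in baseline risk score arose from how patients were allocated, not from anything the surgical team did; and baseline risk score independently affects the outcome. The pooled gap is confounded — condition on baseline risk score.
Within each level — low-risk: 88.9% vs 80.9%; medium-risk: 44.2% vs 39.0%; high-risk: 40.7% vs 25.0% — Surgical Team S is higher every time.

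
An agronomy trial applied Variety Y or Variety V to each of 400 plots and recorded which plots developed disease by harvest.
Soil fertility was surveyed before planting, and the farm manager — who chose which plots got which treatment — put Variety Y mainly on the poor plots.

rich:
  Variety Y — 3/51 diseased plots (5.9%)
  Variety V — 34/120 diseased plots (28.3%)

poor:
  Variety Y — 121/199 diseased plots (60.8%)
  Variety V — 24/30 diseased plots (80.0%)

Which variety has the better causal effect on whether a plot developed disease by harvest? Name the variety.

Variety Y

Soil fertility differs across varietys for reasons unrelated to any effect of the variety itself, and it separately predicts the outcome — a classic confounder. We must compare within soil fertility levels.
Within each level — rich: 5.9% vs 28.3%; poor: 60.8% vs 80.0% — Variety Y is lower every time.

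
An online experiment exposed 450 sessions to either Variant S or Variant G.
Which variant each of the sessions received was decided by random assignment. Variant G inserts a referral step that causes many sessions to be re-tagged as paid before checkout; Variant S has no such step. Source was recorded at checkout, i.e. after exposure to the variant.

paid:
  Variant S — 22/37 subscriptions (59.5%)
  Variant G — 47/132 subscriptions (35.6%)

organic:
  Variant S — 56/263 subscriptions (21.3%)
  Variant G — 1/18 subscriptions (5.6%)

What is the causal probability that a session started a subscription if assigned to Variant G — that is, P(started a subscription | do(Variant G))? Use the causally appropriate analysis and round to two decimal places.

0.32

Because the variant influences traffic source, traffic source is a post-treatment mediator, not a confounder. Stratifying on it would bias the estimate; the causal effect is the crude pooled difference.
So P(outcome | do(Variant G)) is just the pooled rate for Variant G: 48/150 = 0.320.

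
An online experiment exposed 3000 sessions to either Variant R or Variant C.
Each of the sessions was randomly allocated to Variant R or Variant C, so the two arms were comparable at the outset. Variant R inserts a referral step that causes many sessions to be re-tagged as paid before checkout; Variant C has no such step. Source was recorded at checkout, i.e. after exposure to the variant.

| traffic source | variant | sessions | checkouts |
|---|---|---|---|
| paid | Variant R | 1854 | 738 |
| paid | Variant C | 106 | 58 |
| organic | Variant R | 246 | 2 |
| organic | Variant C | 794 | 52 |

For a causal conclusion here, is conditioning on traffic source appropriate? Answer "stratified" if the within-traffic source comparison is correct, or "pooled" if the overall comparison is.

Because the variant influences traffic source, traffic source is a post-treatment mediator, not a confounder. Stratifying on it would bias the estimate; the causal effect is the crude pooled difference.
Pooled: Variant R 35.2% vs Variant C 12.2%; Variant R is higher overall.

pooled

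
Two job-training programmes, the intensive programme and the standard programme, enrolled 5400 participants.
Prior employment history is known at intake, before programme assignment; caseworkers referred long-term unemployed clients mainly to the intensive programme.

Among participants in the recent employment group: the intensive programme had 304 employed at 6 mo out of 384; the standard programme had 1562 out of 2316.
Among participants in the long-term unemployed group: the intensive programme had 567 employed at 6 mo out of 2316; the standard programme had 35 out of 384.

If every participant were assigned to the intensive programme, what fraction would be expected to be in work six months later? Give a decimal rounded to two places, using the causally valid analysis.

The imbalance in prior employment history arose from how participants were allocated, not from anything the programme did; and prior employment history independently affects the outcome. The pooled gap is confounded — condition on prior employment history.
Standardising the intensive programme to the population prior employment history mix: 0.500·304/384 + 0.500·567/2316 = 0.518.

0.52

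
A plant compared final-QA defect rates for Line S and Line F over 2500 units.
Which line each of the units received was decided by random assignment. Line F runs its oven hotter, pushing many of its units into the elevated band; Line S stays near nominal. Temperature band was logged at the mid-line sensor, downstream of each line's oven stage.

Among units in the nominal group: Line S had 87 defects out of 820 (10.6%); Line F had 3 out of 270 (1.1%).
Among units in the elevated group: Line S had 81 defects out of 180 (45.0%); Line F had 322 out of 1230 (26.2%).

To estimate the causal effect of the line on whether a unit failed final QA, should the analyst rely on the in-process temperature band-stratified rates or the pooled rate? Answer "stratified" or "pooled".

Because the line influences in-process temperature band, in-process temperature band is a post-treatment mediator, not a confounder. Stratifying on it would bias the estimate; the causal effect is the crude pooled difference.
Pooled: Line S 16.8% vs Line F 21.7%; Line S is lower overall.

pooled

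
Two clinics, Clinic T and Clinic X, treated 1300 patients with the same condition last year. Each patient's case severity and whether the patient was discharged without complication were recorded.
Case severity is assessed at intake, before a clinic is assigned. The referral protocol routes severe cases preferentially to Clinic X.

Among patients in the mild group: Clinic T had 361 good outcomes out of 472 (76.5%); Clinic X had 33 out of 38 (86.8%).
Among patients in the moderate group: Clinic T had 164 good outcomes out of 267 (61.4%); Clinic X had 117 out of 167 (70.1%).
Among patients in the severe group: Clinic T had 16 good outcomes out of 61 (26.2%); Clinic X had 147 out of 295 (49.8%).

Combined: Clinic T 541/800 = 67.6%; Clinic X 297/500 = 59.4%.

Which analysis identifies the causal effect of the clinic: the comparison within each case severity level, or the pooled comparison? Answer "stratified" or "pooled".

The stratified and pooled comparisons disagree (Clinic X wins within each case severity; Clinic T wins overall), so the answer turns on the causal role of case severity.
Case severity is set before the clinic has any effect — it is not caused by the clinic — and it independently drives the outcome. That makes it a confounder, so the causal comparison is within case severity levels.
Within each level — mild: 76.5% vs 86.8%; moderate: 61.4% vs 70.1%; severe: 26.2% vs 49.8% — Clinic X is higher every time.

stratified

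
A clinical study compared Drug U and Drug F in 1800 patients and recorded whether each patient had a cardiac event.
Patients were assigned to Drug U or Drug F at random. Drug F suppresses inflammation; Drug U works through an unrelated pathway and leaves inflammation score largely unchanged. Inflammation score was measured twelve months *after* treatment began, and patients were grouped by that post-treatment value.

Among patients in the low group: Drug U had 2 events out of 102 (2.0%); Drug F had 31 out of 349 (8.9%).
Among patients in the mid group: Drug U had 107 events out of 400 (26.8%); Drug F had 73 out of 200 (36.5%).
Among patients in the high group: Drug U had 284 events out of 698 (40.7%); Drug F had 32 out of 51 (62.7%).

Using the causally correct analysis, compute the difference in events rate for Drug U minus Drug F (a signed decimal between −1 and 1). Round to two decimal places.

+0.10

Stratifying would compare drugs among patients the drugs themselves sorted into inflammation score groups — a form of selection on an intermediate. The unconditioned pooled rates give the total causal effect.
The causal difference is the pooled difference: 0.328 − 0.227 = +0.101.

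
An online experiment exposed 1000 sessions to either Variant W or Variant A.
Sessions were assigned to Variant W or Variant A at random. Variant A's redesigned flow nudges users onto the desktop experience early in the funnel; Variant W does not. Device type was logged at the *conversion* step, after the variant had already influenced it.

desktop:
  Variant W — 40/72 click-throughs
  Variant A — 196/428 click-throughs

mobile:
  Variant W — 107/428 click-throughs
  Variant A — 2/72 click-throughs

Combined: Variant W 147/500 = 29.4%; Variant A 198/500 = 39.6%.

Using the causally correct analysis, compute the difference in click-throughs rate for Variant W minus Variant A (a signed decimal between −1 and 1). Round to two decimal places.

-0.10

Variant W is higher inside every device type stratum but Variant A is higher in aggregate. Whether to stratify depends on how device type relates to the variant.
The distribution of device type is itself part of what the variant does — it is an intermediate outcome. Holding it fixed would remove that part of the effect; the total effect is the pooled difference.
The causal difference is the pooled difference: 0.294 − 0.396 = -0.102.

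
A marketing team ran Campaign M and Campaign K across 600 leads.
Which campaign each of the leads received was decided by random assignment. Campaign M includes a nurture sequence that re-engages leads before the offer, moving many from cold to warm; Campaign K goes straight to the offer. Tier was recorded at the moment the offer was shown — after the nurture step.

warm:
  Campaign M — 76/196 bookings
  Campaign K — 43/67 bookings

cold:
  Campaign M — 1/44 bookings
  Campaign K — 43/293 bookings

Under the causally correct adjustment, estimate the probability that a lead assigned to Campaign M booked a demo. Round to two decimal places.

0.32

Engagement tier here is a post-treatment variable shaped by the campaign; conditioning on it would introduce bias rather than remove it. The overall comparison is the causal one.
So P(outcome | do(Campaign M)) is just the pooled rate for Campaign M: 77/240 = 0.321.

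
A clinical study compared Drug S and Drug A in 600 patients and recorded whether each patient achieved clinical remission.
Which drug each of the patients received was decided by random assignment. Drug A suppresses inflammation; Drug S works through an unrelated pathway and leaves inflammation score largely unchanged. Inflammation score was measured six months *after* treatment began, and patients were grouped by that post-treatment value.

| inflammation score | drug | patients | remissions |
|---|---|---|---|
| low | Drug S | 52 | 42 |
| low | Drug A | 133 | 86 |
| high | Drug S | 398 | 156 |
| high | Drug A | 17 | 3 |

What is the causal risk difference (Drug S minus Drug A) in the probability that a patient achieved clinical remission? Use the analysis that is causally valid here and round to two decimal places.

-0.15

The distribution of inflammation score is itself part of what the drug does — it is an intermediate outcome. Holding it fixed would remove that part of the effect; the total effect is the pooled difference.
The causal difference is the pooled difference: 0.440 − 0.593 = -0.153.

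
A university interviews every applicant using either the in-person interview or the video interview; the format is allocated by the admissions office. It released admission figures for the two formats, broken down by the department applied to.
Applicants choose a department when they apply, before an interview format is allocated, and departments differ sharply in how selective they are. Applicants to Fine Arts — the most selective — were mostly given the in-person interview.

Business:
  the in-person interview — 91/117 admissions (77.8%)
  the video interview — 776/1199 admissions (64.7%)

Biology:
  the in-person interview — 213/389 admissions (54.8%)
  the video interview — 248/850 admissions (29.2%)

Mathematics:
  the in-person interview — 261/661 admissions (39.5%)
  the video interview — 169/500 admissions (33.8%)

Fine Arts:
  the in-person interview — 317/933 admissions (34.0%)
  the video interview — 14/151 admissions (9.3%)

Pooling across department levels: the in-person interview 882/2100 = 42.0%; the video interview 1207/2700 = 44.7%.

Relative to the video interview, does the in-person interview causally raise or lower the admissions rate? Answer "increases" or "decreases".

increases

Department is set before the interview format has any effect — it is not caused by the interview format — and it independently drives the outcome. That makes it a confounder, so the causal comparison is within department levels.
Within each level — Business: 77.8% vs 64.7%; Biology: 54.8% vs 29.2%; Mathematics: 39.5% vs 33.8%; Fine Arts: 34.0% vs 9.3% — the in-person interview is higher every time.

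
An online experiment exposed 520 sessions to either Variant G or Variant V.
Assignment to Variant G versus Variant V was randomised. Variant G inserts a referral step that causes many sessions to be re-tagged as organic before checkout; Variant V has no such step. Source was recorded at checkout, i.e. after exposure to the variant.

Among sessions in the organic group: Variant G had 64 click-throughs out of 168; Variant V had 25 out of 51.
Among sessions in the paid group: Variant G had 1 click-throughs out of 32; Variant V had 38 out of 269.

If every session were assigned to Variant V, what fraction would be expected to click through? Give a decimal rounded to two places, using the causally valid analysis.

0.20

Traffic source is recorded after the variant and is itself shifted by it — it sits on the causal path from variant to outcome. Conditioning on a mediator would strip out part of the effect we want; the pooled comparison gives the total causal effect.
So P(outcome | do(Variant V)) is just the pooled rate for Variant V: 63/320 = 0.197.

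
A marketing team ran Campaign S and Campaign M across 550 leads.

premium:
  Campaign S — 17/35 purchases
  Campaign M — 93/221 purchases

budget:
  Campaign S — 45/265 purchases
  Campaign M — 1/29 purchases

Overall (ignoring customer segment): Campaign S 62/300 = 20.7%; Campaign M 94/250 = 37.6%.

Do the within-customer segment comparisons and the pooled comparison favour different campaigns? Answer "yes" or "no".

yes

Within each customer segment level (premium 48.6% vs 42.1%; budget 17.0% vs 3.4%), Campaign S has the higher rate every time. Pooled: 20.7% vs 37.6% — Campaign M has the higher rate overall. The two comparisons disagree.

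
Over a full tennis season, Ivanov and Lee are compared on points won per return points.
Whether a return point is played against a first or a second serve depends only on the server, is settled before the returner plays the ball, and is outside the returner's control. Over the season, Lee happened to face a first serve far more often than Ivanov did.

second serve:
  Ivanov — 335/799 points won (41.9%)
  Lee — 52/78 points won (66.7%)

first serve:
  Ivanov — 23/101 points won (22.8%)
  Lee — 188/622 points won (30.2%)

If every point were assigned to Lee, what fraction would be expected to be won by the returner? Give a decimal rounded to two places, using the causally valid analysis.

Since serve type is a pre-existing factor (not a product of the player) and it affects the outcome on its own, it is a confounder. The stratified rates, not the pooled rate, identify the causal effect.
Standardising Lee to the population serve type mix: 0.548·52/78 + 0.452·188/622 = 0.502.

0.50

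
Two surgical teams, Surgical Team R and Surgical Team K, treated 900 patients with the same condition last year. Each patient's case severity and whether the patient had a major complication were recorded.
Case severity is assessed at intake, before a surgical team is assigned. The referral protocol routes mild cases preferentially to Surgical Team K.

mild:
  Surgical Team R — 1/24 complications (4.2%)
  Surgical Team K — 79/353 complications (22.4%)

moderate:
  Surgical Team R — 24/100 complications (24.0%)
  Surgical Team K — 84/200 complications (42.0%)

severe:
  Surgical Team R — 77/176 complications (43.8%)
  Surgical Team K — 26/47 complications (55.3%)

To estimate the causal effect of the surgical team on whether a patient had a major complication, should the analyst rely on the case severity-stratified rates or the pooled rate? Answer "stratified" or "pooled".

stratified

Surgical Team R is lower inside every case severity stratum but Surgical Team K is lower in aggregate. Whether to stratify depends on how case severity relates to the surgical team.
The imbalance in case severity arose from how patients were allocated, not from anything the surgical team did; and case severity independently affects the outcome. The pooled gap is confounded — condition on case severity.
Within each level — mild: 4.2% vs 22.4%; moderate: 24.0% vs 42.0%; severe: 43.8% vs 55.3% — Surgical Team R is lower every time.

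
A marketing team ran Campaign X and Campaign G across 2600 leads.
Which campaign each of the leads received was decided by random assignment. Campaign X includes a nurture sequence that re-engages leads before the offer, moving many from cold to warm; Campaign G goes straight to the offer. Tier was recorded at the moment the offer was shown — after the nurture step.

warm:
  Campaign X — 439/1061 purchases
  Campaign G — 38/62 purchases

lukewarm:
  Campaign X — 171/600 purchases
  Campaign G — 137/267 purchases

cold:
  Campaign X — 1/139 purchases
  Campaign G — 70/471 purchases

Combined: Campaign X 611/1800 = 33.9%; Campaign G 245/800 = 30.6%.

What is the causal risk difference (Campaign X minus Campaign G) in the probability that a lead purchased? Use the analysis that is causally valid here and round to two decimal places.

+0.03

Engagement tier is recorded after the campaign and is itself shifted by it — it sits on the causal path from campaign to outcome. Conditioning on a mediator would strip out part of the effect we want; the pooled comparison gives the total causal effect.
The causal difference is the pooled difference: 0.339 − 0.306 = +0.033.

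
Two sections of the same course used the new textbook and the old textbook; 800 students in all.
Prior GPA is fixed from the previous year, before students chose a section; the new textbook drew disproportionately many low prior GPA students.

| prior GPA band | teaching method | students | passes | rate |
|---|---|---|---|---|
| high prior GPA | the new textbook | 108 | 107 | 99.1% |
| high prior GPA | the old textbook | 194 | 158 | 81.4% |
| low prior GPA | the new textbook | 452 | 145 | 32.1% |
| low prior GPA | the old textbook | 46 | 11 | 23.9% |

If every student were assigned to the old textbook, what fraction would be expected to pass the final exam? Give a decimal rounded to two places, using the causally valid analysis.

Here prior GPA band is a common cause — it drives both which teaching method a case falls under and the outcome. The crude comparison mixes populations; the stratum-specific rates are the causally relevant ones.
Standardising the old textbook to the population prior GPA band mix: 0.378·158/194 + 0.623·11/46 = 0.456.

0.46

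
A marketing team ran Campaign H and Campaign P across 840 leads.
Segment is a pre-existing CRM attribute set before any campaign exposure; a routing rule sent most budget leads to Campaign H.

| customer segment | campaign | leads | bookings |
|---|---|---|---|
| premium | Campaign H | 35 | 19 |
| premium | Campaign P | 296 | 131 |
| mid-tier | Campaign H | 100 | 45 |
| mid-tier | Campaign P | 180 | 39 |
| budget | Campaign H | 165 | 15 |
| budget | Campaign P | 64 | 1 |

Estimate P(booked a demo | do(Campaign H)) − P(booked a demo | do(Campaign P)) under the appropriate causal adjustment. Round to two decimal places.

Since customer segment is a pre-existing factor (not a product of the campaign) and it affects the outcome on its own, it is a confounder. The stratified rates, not the pooled rate, identify the causal effect.
Adjusting over the population distribution of customer segment: 0.394·(0.543−0.443) + 0.333·(0.450−0.217) + 0.273·(0.091−0.016) = +0.138.

+0.14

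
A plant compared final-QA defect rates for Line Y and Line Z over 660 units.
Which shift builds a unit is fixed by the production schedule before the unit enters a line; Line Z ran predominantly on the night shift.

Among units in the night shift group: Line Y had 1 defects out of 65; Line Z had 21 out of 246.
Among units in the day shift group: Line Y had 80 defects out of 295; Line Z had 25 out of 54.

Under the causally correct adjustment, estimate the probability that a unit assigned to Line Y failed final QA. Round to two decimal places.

0.15

Shift is set before the line has any effect — it is not caused by the line — and it independently drives the outcome. That makes it a confounder, so the causal comparison is within shift levels.
Standardising Line Y to the population shift mix: 0.471·1/65 + 0.529·80/295 = 0.151.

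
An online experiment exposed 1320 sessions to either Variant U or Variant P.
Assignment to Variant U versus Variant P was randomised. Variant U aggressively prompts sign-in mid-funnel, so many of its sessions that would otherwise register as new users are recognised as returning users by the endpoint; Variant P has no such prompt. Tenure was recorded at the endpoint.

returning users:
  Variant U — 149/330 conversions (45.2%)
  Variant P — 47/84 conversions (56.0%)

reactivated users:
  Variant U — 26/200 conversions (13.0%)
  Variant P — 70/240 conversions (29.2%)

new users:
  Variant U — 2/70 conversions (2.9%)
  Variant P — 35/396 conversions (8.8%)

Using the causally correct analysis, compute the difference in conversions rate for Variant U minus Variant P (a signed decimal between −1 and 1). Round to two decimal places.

Variant P is higher inside every user tenure stratum but Variant U is higher in aggregate. Whether to stratify depends on how user tenure relates to the variant.
User tenure is downstream of the variant. One should not condition on a consequence of treatment, so the overall rates are the right comparison.
The causal difference is the pooled difference: 0.295 − 0.211 = +0.084.

+0.08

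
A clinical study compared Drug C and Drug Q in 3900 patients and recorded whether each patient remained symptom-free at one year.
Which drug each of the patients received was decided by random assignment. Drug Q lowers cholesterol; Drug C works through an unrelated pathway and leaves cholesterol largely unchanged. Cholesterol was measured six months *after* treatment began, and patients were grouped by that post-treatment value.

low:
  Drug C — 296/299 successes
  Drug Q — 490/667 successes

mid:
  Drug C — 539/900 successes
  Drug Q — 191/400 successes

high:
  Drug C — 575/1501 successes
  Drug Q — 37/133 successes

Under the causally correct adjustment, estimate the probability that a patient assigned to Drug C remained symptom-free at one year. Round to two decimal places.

The cholesterol-specific comparison favours Drug C throughout, but the pooled figures favour Drug Q. The question is whether to condition on cholesterol.
Cholesterol is recorded after the drug and is itself shifted by it — it sits on the causal path from drug to outcome. Conditioning on a mediator would strip out part of the effect we want; the pooled comparison gives the total causal effect.
So P(outcome | do(Drug C)) is just the pooled rate for Drug C: 1410/2700 = 0.522.

0.52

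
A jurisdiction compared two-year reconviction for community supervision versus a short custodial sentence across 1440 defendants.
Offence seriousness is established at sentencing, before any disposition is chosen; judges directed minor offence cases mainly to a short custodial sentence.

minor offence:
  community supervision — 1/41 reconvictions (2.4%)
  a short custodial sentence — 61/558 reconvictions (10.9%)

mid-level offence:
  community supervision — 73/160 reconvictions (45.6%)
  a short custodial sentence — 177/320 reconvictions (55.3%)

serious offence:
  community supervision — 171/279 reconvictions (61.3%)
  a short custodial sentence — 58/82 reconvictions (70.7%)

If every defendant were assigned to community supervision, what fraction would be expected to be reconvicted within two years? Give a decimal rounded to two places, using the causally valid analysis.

Offence seriousness is set before the disposition has any effect — it is not caused by the disposition — and it independently drives the outcome. That makes it a confounder, so the causal comparison is within offence seriousness levels.
Standardising community supervision to the population offence seriousness mix: 0.416·1/41 + 0.333·73/160 + 0.251·171/279 = 0.316.

0.32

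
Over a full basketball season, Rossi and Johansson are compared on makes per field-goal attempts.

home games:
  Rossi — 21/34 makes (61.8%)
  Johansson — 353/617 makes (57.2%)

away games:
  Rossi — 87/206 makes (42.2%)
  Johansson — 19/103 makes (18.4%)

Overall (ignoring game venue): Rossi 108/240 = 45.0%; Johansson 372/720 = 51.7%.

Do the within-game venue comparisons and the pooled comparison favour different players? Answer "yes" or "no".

yes

Within each game venue level (home games 61.8% vs 57.2%; away games 42.2% vs 18.4%), Rossi has the higher rate every time. Pooled: 45.0% vs 51.7% — Johansson has the higher rate overall. The two comparisons disagree.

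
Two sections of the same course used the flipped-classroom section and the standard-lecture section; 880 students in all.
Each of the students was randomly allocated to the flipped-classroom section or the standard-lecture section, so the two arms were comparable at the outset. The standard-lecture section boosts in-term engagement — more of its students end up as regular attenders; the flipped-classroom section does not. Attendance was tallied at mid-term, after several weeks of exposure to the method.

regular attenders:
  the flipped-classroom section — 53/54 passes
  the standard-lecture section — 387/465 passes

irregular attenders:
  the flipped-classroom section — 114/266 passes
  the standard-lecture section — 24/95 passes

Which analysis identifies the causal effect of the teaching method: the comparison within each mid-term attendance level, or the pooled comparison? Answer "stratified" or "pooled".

The stratified and pooled comparisons disagree (the flipped-classroom section wins within each mid-term attendance; the standard-lecture section wins overall), so the answer turns on the causal role of mid-term attendance.
Stratifying would compare teaching methods among students the teaching methods themselves sorted into mid-term attendance groups — a form of selection on an intermediate. The unconditioned pooled rates give the total causal effect.
Pooled: the flipped-classroom section 52.2% vs the standard-lecture section 73.4%; the standard-lecture section is higher overall.

pooled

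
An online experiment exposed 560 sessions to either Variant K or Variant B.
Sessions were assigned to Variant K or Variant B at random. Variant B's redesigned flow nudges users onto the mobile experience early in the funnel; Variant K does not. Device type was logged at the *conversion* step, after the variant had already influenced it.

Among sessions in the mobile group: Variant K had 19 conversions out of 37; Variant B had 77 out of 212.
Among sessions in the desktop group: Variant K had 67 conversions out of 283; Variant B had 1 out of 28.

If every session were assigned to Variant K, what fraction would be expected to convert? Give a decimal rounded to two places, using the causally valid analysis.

Device type is downstream of the variant. One should not condition on a consequence of treatment, so the overall rates are the right comparison.
So P(outcome | do(Variant K)) is just the pooled rate for Variant K: 86/320 = 0.269.

0.27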